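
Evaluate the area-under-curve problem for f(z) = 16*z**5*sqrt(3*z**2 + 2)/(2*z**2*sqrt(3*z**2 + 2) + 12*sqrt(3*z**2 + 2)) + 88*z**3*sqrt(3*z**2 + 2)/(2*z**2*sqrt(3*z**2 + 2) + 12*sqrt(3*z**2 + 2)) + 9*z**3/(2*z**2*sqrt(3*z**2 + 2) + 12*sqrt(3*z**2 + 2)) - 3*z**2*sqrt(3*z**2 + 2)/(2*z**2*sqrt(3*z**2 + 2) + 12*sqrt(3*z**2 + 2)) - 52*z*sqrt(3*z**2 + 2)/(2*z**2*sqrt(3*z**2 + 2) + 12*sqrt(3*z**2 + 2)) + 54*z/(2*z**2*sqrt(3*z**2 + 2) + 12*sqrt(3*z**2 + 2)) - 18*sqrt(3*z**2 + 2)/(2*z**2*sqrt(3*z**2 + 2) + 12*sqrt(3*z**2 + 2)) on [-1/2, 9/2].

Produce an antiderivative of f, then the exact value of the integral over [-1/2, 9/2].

Antiderivative: F(z) = 2*z**4 - 2*z**2 - 3*z/2 + 3*sqrt(3*z**2 + 2)/2 - log(z**2 + 6); value = -log(105/4) - 3*sqrt(11)/4 + log(25/4) + 3*sqrt(251)/4 + 1545/2

The integrand splits into summands that can be handled one at a time.
F(z) = 2*z**4 - 2*z**2 - 3*z/2 + 3*sqrt(3*z**2 + 2)/2 - log(z**2 + 6) is an antiderivative of f.
Check: d/dz[2*z**4 - 2*z**2 - 3*z/2 + 3*sqrt(3*z**2 + 2)/2 - log(z**2 + 6)] = (16*z**5*sqrt(3*z**2 + 2) + 88*z**3*sqrt(3*z**2 + 2) + 9*z**3 - 3*z**2*sqrt(3*z**2 + 2) - 52*z*sqrt(3*z**2 + 2) + 54*z - 18*sqrt(3*z**2 + 2))/(2*z**2*sqrt(3*z**2 + 2) + 12*sqrt(3*z**2 + 2)), which equals f(z).
F(9/2) = -log(105/4) + 3*sqrt(251)/4 + 6183/8; F(-1/2) = -log(25/4) + 3/8 + 3*sqrt(11)/4.
Integral = F(9/2) - F(-1/2) = -log(105/4) - 3*sqrt(11)/4 + log(25/4) + 3*sqrt(251)/4 + 1545/2.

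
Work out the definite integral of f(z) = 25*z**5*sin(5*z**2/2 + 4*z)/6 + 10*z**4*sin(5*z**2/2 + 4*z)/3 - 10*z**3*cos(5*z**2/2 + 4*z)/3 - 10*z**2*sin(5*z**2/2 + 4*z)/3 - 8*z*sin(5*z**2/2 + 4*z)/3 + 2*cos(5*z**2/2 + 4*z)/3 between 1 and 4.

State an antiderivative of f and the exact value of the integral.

f has the shape u'v + uv' for u = -5*z**4/6 + 2*z/3 and v = cos(5*z**2/2 + 4*z) — it is the derivative of the product u*v.
F(z) = -5*z**4*cos(5*z**2/2 + 4*z)/6 + 2*z*cos(5*z**2/2 + 4*z)/3 is an antiderivative of f.
Check: d/dz[-5*z**4*cos(5*z**2/2 + 4*z)/6 + 2*z*cos(5*z**2/2 + 4*z)/3] = 25*z**5*sin(5*z**2/2 + 4*z)/6 + 10*z**4*sin(5*z**2/2 + 4*z)/3 - 10*z**3*cos(5*z**2/2 + 4*z)/3 - 10*z**2*sin(5*z**2/2 + 4*z)/3 - 8*z*sin(5*z**2/2 + 4*z)/3 + 2*cos(5*z**2/2 + 4*z)/3 = f(z).
F(4) = -632*cos(56)/3; F(1) = -cos(13/2)/6.
Integral = F(4) - F(1) = -632*cos(56)/3 + cos(13/2)/6.

Antiderivative: F(z) = -5*z**4*cos(5*z**2/2 + 4*z)/6 + 2*z*cos(5*z**2/2 + 4*z)/3; value = -632*cos(56)/3 + cos(13/2)/6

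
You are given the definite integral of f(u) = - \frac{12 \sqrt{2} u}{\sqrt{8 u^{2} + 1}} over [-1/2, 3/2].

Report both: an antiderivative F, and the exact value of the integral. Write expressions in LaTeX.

The substitution w = 4 u^{2} + \frac{1}{2} works: f is exactly (dF/dw)*(dw/du) for that inner function.
F(u) = - 3 \sqrt{4 u^{2} + \frac{1}{2}} is an antiderivative of f.
Check: d/du[- 3 \sqrt{4 u^{2} + \frac{1}{2}}] = - \frac{12 \sqrt{2} u}{\sqrt{8 u^{2} + 1}} = f(u).
F(3/2) = - \frac{3 \sqrt{38}}{2}; F(-1/2) = - \frac{3 \sqrt{6}}{2}.
Integral = F(3/2) - F(-1/2) = - \frac{3 \sqrt{38}}{2} + \frac{3 \sqrt{6}}{2}.

Antiderivative: F(u) = - 3 \sqrt{4 u^{2} + \frac{1}{2}}; value = - \frac{3 \sqrt{38}}{2} + \frac{3 \sqrt{6}}{2}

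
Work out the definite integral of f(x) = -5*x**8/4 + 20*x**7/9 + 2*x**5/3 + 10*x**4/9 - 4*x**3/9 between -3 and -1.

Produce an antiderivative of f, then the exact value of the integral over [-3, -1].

Antiderivative: F(x) = -x**4*(5*x**5 - 10*x**4 - 4*x**2 - 8*x + 4)/36; value = -82333/18

f has the shape u'v + uv' for u = -x**4/9 and v = 5*x**5/4 - 5*x**4/2 - x**2 - 2*x + 1 — it is the derivative of the product u*v.
F(x) = -x**4*(5*x**5 - 10*x**4 - 4*x**2 - 8*x + 4)/36 is an antiderivative of f.
Check: d/dx[-x**4*(5*x**5 - 10*x**4 - 4*x**2 - 8*x + 4)/36] = -5*x**8/4 + 20*x**7/9 + 2*x**5/3 + 10*x**4/9 - 4*x**3/9 = f(x).
F(-1) = 7/36; F(-3) = 18297/4.
Integral = F(-1) - F(-3) = -82333/18.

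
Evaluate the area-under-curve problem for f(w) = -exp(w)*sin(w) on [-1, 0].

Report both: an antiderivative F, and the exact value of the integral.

Antiderivative: F(w) = -exp(w)*sin(w)/2 + exp(w)*cos(w)/2; value = -exp(-1)*sin(1)/2 - exp(-1)*cos(1)/2 + 1/2

A first test for any F(w): its w-derivative must equal f(w) identically.
F(w) = -exp(w)*sin(w)/2 + exp(w)*cos(w)/2 is an antiderivative of f.
Check: d/dw[-exp(w)*sin(w)/2 + exp(w)*cos(w)/2] = -exp(w)*sin(w) = f(w).
F(0) = 1/2; F(-1) = exp(-1)*cos(1)/2 + exp(-1)*sin(1)/2.
Integral = F(0) - F(-1) = -exp(-1)*sin(1)/2 - exp(-1)*cos(1)/2 + 1/2.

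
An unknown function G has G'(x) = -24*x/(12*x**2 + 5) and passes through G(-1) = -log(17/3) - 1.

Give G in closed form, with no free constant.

G'(x) matches the chain-rule pattern g'(h)*h' with inner function h(x) = 4*x**2 + 5/3; substituting u = h(x) collapses the integral.
A general antiderivative is -log(4*x**2 + 5/3) + C.
The condition gives C = -log(17/3) - 1 - (-log(17/3)) = -1.
So G(x) = -log(4*x**2 + 5/3) - 1.
Check: d/dx[-log(4*x**2 + 5/3) - 1] = -24*x/(12*x**2 + 5) = G'(x).

G(x) = -log(4*x**2 + 5/3) - 1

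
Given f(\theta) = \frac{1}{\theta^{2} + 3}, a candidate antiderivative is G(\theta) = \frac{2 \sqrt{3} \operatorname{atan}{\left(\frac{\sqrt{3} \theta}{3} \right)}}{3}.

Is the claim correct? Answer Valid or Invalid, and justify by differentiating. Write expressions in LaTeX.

Invalid: d/d\theta[G] - f = \frac{1}{\theta^{2} + 3}, which is not 0.

d/d\theta[G] = \frac{2}{\theta^{2} + 3}
d/d\theta[G] - f(\theta) = \frac{1}{\theta^{2} + 3} != 0.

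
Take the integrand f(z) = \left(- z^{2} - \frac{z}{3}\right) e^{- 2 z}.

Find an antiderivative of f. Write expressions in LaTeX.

An antiderivative is F(z) = \frac{z^{2} e^{- 2 z}}{2} + \frac{2 z e^{- 2 z}}{3} + \frac{e^{- 2 z}}{3}.

Recognize the product-rule pattern: f = u'v + uv' with u = \frac{z^{2}}{2} + \frac{2 z}{3} + \frac{1}{3}, v = e^{- 2 z}, so integration by parts undoes it.
Check: d/dz[\frac{z^{2} e^{- 2 z}}{2} + \frac{2 z e^{- 2 z}}{3} + \frac{e^{- 2 z}}{3}] = \frac{\left(- 3 z^{2} - z\right) e^{- 2 z}}{3}, which equals f(z).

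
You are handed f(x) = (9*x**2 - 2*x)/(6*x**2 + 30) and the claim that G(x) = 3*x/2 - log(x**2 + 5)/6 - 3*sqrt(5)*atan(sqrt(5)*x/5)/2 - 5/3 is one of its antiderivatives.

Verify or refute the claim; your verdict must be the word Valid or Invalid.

d/dx[G] = (9*x**2 - 2*x)/(6*x**2 + 30)
This equals f(x) exactly, so the claim holds.

Valid. The derivative of G reproduces f.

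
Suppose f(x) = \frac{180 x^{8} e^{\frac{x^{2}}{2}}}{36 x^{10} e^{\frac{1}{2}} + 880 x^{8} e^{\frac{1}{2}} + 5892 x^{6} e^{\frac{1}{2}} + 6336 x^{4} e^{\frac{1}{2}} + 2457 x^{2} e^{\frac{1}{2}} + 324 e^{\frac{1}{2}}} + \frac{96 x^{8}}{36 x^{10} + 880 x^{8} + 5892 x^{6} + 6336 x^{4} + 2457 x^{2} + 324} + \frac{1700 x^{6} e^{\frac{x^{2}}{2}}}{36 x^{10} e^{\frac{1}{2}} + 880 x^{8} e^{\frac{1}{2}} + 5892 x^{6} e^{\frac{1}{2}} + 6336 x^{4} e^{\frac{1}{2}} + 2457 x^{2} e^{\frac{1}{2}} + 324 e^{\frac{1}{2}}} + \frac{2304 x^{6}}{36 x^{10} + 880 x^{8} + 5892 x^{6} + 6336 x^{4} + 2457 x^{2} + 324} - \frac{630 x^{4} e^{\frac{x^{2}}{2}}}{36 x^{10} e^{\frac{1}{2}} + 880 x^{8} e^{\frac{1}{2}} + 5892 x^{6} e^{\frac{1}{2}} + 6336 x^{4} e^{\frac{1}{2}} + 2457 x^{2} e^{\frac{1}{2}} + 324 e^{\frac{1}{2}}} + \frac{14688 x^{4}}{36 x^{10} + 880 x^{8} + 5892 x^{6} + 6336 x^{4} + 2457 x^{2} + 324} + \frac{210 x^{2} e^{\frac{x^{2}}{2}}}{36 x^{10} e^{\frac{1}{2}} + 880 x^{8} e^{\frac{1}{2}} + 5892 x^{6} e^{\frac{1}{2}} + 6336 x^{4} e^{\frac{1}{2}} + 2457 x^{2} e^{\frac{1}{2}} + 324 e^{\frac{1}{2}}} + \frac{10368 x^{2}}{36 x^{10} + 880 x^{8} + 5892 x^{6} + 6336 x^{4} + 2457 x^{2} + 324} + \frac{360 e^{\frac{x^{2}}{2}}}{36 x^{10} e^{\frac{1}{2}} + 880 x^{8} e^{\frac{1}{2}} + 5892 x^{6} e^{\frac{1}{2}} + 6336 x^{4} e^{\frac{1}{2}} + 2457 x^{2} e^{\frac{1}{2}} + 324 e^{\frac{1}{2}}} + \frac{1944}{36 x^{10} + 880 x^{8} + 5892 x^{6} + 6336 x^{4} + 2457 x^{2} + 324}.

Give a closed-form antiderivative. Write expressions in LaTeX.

An antiderivative is F(x) = \frac{2 \left(5 x e^{\frac{x^{2}}{2} - \frac{1}{2}} + 2 \left(2 x^{4} + 24 x^{2} + 9\right) \operatorname{atan}{\left(\frac{3 x}{2} \right)}\right)}{2 x^{4} + 24 x^{2} + 9}.

Integrate term by term and add the pieces.
Check: d/dx[\frac{2 \left(5 x e^{\frac{x^{2}}{2} - \frac{1}{2}} + 2 \left(2 x^{4} + 24 x^{2} + 9\right) \operatorname{atan}{\left(\frac{3 x}{2} \right)}\right)}{2 x^{4} + 24 x^{2} + 9}] = \frac{\frac{180 x^{8} e^{\frac{x^{2}}{2}}}{e^{\frac{1}{2}}} + 96 x^{8} + \frac{1700 x^{6} e^{\frac{x^{2}}{2}}}{e^{\frac{1}{2}}} + 2304 x^{6} - \frac{630 x^{4} e^{\frac{x^{2}}{2}}}{e^{\frac{1}{2}}} + 14688 x^{4} + \frac{210 x^{2} e^{\frac{x^{2}}{2}}}{e^{\frac{1}{2}}} + 10368 x^{2} + \frac{360 e^{\frac{x^{2}}{2}}}{e^{\frac{1}{2}}} + 1944}{36 x^{10} + 880 x^{8} + 5892 x^{6} + 6336 x^{4} + 2457 x^{2} + 324}, which equals f(x).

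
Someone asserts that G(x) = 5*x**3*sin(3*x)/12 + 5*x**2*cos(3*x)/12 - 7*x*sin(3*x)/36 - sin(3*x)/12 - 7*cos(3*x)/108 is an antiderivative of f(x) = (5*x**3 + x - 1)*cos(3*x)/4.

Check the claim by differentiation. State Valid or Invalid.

d/dx[G] = 5*x**3*cos(3*x)/4 + x*cos(3*x)/4 - cos(3*x)/4
This equals f(x) exactly, so the claim holds.

Valid. The derivative of G reproduces f.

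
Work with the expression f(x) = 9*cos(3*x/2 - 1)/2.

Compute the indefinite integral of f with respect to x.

For F(x) to be correct the identity F'(x) - f(x) = 0 must hold.
Check: d/dx[3*sin(3*x/2 - 1)] = 9*cos(3*x/2 - 1)/2 = f(x).

F(x) = 3*sin(3*x/2 - 1) + C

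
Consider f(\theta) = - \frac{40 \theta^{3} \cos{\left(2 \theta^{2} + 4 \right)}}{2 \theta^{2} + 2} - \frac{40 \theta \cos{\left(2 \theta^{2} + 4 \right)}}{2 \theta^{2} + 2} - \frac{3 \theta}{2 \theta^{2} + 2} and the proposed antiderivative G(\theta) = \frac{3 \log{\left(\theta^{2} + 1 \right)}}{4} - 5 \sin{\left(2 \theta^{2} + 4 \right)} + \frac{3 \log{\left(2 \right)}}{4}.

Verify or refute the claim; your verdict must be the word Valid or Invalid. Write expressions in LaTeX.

Invalid: d/d\theta[G] - f = \frac{3 \theta}{\theta^{2} + 1}, which is not 0.

d/d\theta[G] = \frac{- 40 \theta^{3} \cos{\left(2 \theta^{2} + 4 \right)} - 40 \theta \cos{\left(2 \theta^{2} + 4 \right)} + 3 \theta}{2 \theta^{2} + 2}
d/d\theta[G] - f(\theta) = \frac{3 \theta}{\theta^{2} + 1} != 0.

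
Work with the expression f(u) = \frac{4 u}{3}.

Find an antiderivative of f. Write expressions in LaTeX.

An antiderivative F(u) passes only if d/du[F] lands on f(u) exactly.
Check: d/du[\frac{2 u^{2}}{3}] = \frac{4 u}{3} = f(u).

An antiderivative is F(u) = \frac{2 u^{2}}{3}.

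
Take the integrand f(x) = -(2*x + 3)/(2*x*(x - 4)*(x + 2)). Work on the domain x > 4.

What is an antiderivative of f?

Factor the denominator (2*x*(x - 4)*(x + 2)) and decompose: f = 1/(24*(x + 2)) - 11/(48*(x - 4)) + 3/(16*x); each piece integrates to a log, atan, or power term.
Check: d/dx[3*log(x)/16 - 11*log(x - 4)/48 + log(x + 2)/24] = (-2*x - 3)/(2*x**3 - 4*x**2 - 16*x), which equals f(x).

An antiderivative is F(x) = 3*log(x)/16 - 11*log(x - 4)/48 + log(x + 2)/24.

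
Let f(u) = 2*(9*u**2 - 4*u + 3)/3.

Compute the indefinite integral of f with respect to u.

F(u) = 2*u**3 - 4*u**2/3 + 2*u + C

For F(u) to be correct the identity F'(u) - f(u) = 0 must hold.
Check: d/du[2*u**3 - 4*u**2/3 + 2*u] = 6*u**2 - 8*u/3 + 2, which equals f(u).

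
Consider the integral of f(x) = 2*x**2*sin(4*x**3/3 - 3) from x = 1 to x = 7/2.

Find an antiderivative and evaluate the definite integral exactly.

Antiderivative: F(x) = -cos(4*x**3/3 - 3)/2; value = cos(5/3)/2 - cos(325/6)/2

The substitution u = 4*x**3/3 - 3 works: f is exactly (dF/du)*(du/dx) for that inner function.
F(x) = -cos(4*x**3/3 - 3)/2 is an antiderivative of f.
Check: d/dx[-cos(4*x**3/3 - 3)/2] = 2*x**2*sin(4*x**3/3 - 3) = f(x).
F(7/2) = -cos(325/6)/2; F(1) = -cos(5/3)/2.
Integral = F(7/2) - F(1) = cos(5/3)/2 - cos(325/6)/2.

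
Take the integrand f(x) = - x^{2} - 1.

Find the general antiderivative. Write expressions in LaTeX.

F(x) = - \frac{x^{3}}{3} - x + C

Check any antiderivative F(x) by computing F'(x) and comparing it with f(x).
Check: d/dx[- \frac{x^{3}}{3} - x] = - x^{2} - 1 = f(x).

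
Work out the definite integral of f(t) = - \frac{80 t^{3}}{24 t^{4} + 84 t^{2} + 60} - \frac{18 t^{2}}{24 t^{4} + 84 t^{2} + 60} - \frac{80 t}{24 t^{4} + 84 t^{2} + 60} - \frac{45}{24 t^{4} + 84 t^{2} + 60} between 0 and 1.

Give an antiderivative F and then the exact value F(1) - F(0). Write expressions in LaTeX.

Antiderivative: F(t) = - \frac{5 \log{\left(t^{2} + \frac{5}{2} \right)}}{3} - \frac{3 \operatorname{atan}{\left(t \right)}}{4}; value = - \frac{5 \log{\left(\frac{7}{2} \right)}}{3} - \frac{3 \pi}{16} + \frac{5 \log{\left(\frac{5}{2} \right)}}{3}

The integrand splits into summands that can be handled one at a time.
F(t) = - \frac{5 \log{\left(t^{2} + \frac{5}{2} \right)}}{3} - \frac{3 \operatorname{atan}{\left(t \right)}}{4} is an antiderivative of f.
Check: d/dt[- \frac{5 \log{\left(t^{2} + \frac{5}{2} \right)}}{3} - \frac{3 \operatorname{atan}{\left(t \right)}}{4}] = \frac{- 80 t^{3} - 18 t^{2} - 80 t - 45}{24 t^{4} + 84 t^{2} + 60}, which equals f(t).
F(1) = - \frac{5 \log{\left(\frac{7}{2} \right)}}{3} - \frac{3 \pi}{16}; F(0) = - \frac{5 \log{\left(\frac{5}{2} \right)}}{3}.
Integral = F(1) - F(0) = - \frac{5 \log{\left(\frac{7}{2} \right)}}{3} - \frac{3 \pi}{16} + \frac{5 \log{\left(\frac{5}{2} \right)}}{3}.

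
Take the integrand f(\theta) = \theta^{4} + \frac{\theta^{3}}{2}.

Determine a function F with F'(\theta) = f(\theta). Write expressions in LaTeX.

An antiderivative is F(\theta) = \frac{\theta^{4} \left(8 \theta + 5\right)}{40}.

The integrand splits into summands that can be handled one at a time.
Check: d/d\theta[\frac{\theta^{4} \left(8 \theta + 5\right)}{40}] = \theta^{4} + \frac{\theta^{3}}{2} = f(\theta).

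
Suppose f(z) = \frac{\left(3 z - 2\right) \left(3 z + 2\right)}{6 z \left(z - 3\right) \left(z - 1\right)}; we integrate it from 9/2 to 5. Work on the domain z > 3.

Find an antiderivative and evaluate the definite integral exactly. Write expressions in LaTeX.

The denominator factors as 6 z \left(z - 3\right) \left(z - 1\right); partial fractions split f into directly integrable pieces: - \frac{5}{12 \left(z - 1\right)} + \frac{77}{36 \left(z - 3\right)} - \frac{2}{9 z}.
F(z) = - \frac{8 \log{\left(z \right)} - 77 \log{\left(z - 3 \right)} + 15 \log{\left(z - 1 \right)}}{36} is an antiderivative of f.
Check: d/dz[- \frac{8 \log{\left(z \right)} - 77 \log{\left(z - 3 \right)} + 15 \log{\left(z - 1 \right)}}{36}] = \frac{9 z^{2} - 4}{6 z^{3} - 24 z^{2} + 18 z}, which equals f(z).
F(5) = - \frac{5 \log{\left(4 \right)}}{12} - \frac{2 \log{\left(5 \right)}}{9} + \frac{77 \log{\left(2 \right)}}{36}; F(9/2) = - \frac{5 \log{\left(\frac{7}{2} \right)}}{12} - \frac{2 \log{\left(\frac{9}{2} \right)}}{9} + \frac{77 \log{\left(\frac{3}{2} \right)}}{36}.
Integral = F(5) - F(9/2) = - \frac{77 \log{\left(\frac{3}{2} \right)}}{36} - \frac{5 \log{\left(4 \right)}}{12} - \frac{2 \log{\left(5 \right)}}{9} + \frac{2 \log{\left(\frac{9}{2} \right)}}{9} + \frac{5 \log{\left(\frac{7}{2} \right)}}{12} + \frac{77 \log{\left(2 \right)}}{36}.

Antiderivative: F(z) = - \frac{8 \log{\left(z \right)} - 77 \log{\left(z - 3 \right)} + 15 \log{\left(z - 1 \right)}}{36}; value = - \frac{77 \log{\left(\frac{3}{2} \right)}}{36} - \frac{5 \log{\left(4 \right)}}{12} - \frac{2 \log{\left(5 \right)}}{9} + \frac{2 \log{\left(\frac{9}{2} \right)}}{9} + \frac{5 \log{\left(\frac{7}{2} \right)}}{12} + \frac{77 \log{\left(2 \right)}}{36}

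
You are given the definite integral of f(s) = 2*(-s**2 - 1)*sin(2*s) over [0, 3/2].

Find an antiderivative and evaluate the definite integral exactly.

Antiderivative: F(s) = s**2*cos(2*s) - s*sin(2*s) + cos(2*s)/2; value = 11*cos(3)/4 - 1/2 - 3*sin(3)/2

Since d/ds undoes antidifferentiation here, F'(s) = f(s) is required of F(s).
F(s) = s**2*cos(2*s) - s*sin(2*s) + cos(2*s)/2 is an antiderivative of f.
Check: d/ds[s**2*cos(2*s) - s*sin(2*s) + cos(2*s)/2] = -2*s**2*sin(2*s) - 2*sin(2*s), which equals f(s).
F(3/2) = 11*cos(3)/4 - 3*sin(3)/2; F(0) = 1/2.
Integral = F(3/2) - F(0) = 11*cos(3)/4 - 1/2 - 3*sin(3)/2.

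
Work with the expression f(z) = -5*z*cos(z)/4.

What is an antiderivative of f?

An antiderivative is F(z) = -5*z*sin(z)/4 - 5*cos(z)/4.

Whatever form F(z) takes, F'(z) = f(z) is non-negotiable.
Check: d/dz[-5*z*sin(z)/4 - 5*cos(z)/4] = -5*z*cos(z)/4 = f(z).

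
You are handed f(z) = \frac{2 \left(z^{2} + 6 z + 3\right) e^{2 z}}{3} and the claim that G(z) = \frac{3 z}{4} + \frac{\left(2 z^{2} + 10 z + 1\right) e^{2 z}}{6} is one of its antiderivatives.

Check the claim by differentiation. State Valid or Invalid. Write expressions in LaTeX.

d/dz[G] = \frac{2 z^{2} e^{2 z}}{3} + 4 z e^{2 z} + 2 e^{2 z} + \frac{3}{4}
d/dz[G] - f(z) = \frac{3}{4} != 0.

Invalid: d/dz[G] - f = \frac{3}{4}, which is not 0.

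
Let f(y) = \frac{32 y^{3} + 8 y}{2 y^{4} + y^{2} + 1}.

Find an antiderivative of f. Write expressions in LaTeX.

f matches the chain-rule pattern g'(h)*h' with inner function h(y) = 2 y^{4} + y^{2} + 1; substituting u = h(y) collapses the integral.
Check: d/dy[4 \log{\left(2 y^{4} + y^{2} + 1 \right)}] = \frac{32 y^{3} + 8 y}{2 y^{4} + y^{2} + 1} = f(y).

An antiderivative is F(y) = 4 \log{\left(2 y^{4} + y^{2} + 1 \right)}.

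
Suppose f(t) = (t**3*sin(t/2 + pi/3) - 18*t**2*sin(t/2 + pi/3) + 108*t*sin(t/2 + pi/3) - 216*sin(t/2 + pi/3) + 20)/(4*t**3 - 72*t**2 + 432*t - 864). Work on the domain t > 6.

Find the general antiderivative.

F(t) = -(t**2*cos(t/2 + pi/3) - 12*t*cos(t/2 + pi/3) + 36*cos(t/2 + pi/3) + 5)/(2*(t - 6)**2) + C

A first test for any F(t): its t-derivative must equal f(t) identically.
Check: d/dt[-(t**2*cos(t/2 + pi/3) - 12*t*cos(t/2 + pi/3) + 36*cos(t/2 + pi/3) + 5)/(2*(t - 6)**2)] = (t**3*sin(t/2 + pi/3) - 18*t**2*sin(t/2 + pi/3) + 108*t*sin(t/2 + pi/3) - 216*sin(t/2 + pi/3) + 20)/(4*t**3 - 72*t**2 + 432*t - 864) = f(t).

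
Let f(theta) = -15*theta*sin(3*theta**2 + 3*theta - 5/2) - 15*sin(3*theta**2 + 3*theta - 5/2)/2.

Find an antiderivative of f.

An antiderivative is F(theta) = 5*cos(3*theta**2 + 3*theta - 5/2)/2.

f matches the chain-rule pattern g'(h)*h' with inner function h(theta) = 3*theta**2 + 3*theta - 5/2; substituting u = h(theta) collapses the integral.
Check: d/dtheta[5*cos(3*theta**2 + 3*theta - 5/2)/2] = -15*theta*sin(3*theta**2 + 3*theta - 5/2) - 15*sin(3*theta**2 + 3*theta - 5/2)/2 = f(theta).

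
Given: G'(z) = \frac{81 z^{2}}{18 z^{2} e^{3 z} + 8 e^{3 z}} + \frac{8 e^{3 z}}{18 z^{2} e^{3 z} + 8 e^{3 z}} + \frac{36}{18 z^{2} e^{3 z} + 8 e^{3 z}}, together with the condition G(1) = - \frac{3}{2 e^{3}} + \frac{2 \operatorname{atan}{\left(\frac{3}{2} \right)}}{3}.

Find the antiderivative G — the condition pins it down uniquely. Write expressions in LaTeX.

G(z) = \frac{\left(4 e^{3 z} \operatorname{atan}{\left(\frac{3 z}{2} \right)} - 9\right) e^{- 3 z}}{6}

The integrand splits into summands that can be handled one at a time.
A general antiderivative is \frac{2 \operatorname{atan}{\left(\frac{3 z}{2} \right)}}{3} - \frac{3 e^{- 3 z}}{2} + C.
The condition gives C = - \frac{3}{2 e^{3}} + \frac{2 \operatorname{atan}{\left(\frac{3}{2} \right)}}{3} - (- \frac{3}{2 e^{3}} + \frac{2 \operatorname{atan}{\left(\frac{3}{2} \right)}}{3}) = 0.
So G(z) = \frac{\left(4 e^{3 z} \operatorname{atan}{\left(\frac{3 z}{2} \right)} - 9\right) e^{- 3 z}}{6}.
Check: d/dz[\frac{\left(4 e^{3 z} \operatorname{atan}{\left(\frac{3 z}{2} \right)} - 9\right) e^{- 3 z}}{6}] = \frac{81 z^{2} + 8 e^{3 z} + 36}{18 z^{2} e^{3 z} + 8 e^{3 z}}, which equals G'(z).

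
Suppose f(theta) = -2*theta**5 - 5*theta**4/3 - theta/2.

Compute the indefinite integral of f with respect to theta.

F(theta) = -theta**6/3 - theta**5/3 - theta**2/4 + C

Integrate term by term and add the pieces.
Check: d/dtheta[-theta**6/3 - theta**5/3 - theta**2/4] = -2*theta**5 - 5*theta**4/3 - theta/2 = f(theta).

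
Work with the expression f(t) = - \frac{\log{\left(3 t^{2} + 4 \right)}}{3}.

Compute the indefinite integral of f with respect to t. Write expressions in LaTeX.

Differentiate the proposed F(t) back; it has to land on f(t) exactly.
Check: d/dt[- \frac{t \log{\left(3 t^{2} + 4 \right)}}{3} + \frac{2 t}{3} - \frac{4 \sqrt{3} \operatorname{atan}{\left(\frac{\sqrt{3} t}{2} \right)}}{9}] = - \frac{\log{\left(3 t^{2} + 4 \right)}}{3} = f(t).

F(t) = - \frac{t \log{\left(3 t^{2} + 4 \right)}}{3} + \frac{2 t}{3} - \frac{4 \sqrt{3} \operatorname{atan}{\left(\frac{\sqrt{3} t}{2} \right)}}{9} + C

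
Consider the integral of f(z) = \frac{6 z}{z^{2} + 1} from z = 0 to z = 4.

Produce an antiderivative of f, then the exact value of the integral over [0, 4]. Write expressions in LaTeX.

The substitution u = z^{2} + 1 works: f is exactly (dF/du)*(du/dz) for that inner function.
F(z) = 3 \log{\left(z^{2} + 1 \right)} is an antiderivative of f.
Check: d/dz[3 \log{\left(z^{2} + 1 \right)}] = \frac{6 z}{z^{2} + 1} = f(z).
F(4) = 3 \log{\left(17 \right)}; F(0) = 0.
Integral = F(4) - F(0) = 3 \log{\left(17 \right)}.

Antiderivative: F(z) = 3 \log{\left(z^{2} + 1 \right)}; value = 3 \log{\left(17 \right)}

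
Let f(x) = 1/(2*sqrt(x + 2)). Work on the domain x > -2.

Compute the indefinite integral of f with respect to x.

A candidate is checked by its d/dx: the result must match f(x).
Check: d/dx[sqrt(x + 2)] = 1/(2*sqrt(x + 2)) = f(x).

F(x) = sqrt(x + 2) + C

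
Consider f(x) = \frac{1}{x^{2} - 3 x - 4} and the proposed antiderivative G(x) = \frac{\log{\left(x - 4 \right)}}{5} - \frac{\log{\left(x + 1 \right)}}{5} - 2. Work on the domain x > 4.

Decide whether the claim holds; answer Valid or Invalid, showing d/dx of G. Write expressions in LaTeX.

Valid - differentiating G returns exactly f.

d/dx[G] = \frac{1}{x^{2} - 3 x - 4}
This equals f(x) exactly, so the claim holds.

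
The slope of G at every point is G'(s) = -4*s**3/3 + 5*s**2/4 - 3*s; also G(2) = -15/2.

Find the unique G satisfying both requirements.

The integrand splits into summands that can be handled one at a time.
A general antiderivative is -s**4/3 + 5*s**3/12 - 3*s**2/2 + C.
The condition gives C = -15/2 - (-8) = 1/2.
So G(s) = (-4*s**4 + 5*s**3 - 18*s**2 + 6)/12.
Check: d/ds[(-4*s**4 + 5*s**3 - 18*s**2 + 6)/12] = -4*s**3/3 + 5*s**2/4 - 3*s = G'(s).

G(s) = (-4*s**4 + 5*s**3 - 18*s**2 + 6)/12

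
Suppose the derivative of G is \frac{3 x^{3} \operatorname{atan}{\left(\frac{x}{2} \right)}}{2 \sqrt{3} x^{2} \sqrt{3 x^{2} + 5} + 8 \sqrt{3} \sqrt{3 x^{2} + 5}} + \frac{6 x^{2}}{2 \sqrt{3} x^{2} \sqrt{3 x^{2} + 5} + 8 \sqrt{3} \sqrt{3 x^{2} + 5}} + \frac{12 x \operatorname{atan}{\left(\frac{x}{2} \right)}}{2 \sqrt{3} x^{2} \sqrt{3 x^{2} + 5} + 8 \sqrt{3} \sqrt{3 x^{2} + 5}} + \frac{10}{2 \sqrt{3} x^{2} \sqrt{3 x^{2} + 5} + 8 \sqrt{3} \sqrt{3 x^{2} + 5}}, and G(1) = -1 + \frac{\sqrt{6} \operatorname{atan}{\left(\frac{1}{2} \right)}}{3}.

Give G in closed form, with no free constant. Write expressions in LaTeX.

G(x) = \frac{\sqrt{x^{2} + \frac{5}{3}} \operatorname{atan}{\left(\frac{x}{2} \right)}}{2} - 1

Recognize the product-rule pattern: G'(x) = u'v + uv' with u = \frac{\sqrt{x^{2} + \frac{5}{3}}}{2}, v = \operatorname{atan}{\left(\frac{x}{2} \right)}, so integration by parts undoes it.
A general antiderivative is \frac{\sqrt{x^{2} + \frac{5}{3}} \operatorname{atan}{\left(\frac{x}{2} \right)}}{2} + C.
The condition gives C = -1 + \frac{\sqrt{6} \operatorname{atan}{\left(\frac{1}{2} \right)}}{3} - (\frac{\sqrt{6} \operatorname{atan}{\left(\frac{1}{2} \right)}}{3}) = -1.
So G(x) = \frac{\sqrt{x^{2} + \frac{5}{3}} \operatorname{atan}{\left(\frac{x}{2} \right)}}{2} - 1.
Check: d/dx[\frac{\sqrt{x^{2} + \frac{5}{3}} \operatorname{atan}{\left(\frac{x}{2} \right)}}{2} - 1] = \frac{3 x^{3} \operatorname{atan}{\left(\frac{x}{2} \right)} + 6 x^{2} + 12 x \operatorname{atan}{\left(\frac{x}{2} \right)} + 10}{2 \sqrt{3} x^{2} \sqrt{3 x^{2} + 5} + 8 \sqrt{3} \sqrt{3 x^{2} + 5}}, which equals G'(x).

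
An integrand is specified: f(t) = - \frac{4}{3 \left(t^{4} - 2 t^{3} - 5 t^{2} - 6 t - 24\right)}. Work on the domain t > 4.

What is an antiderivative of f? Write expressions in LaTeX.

An antiderivative is F(t) = \frac{2 \left(- 7 \log{\left(t - 4 \right)} + 19 \log{\left(t + 2 \right)} - 6 \log{\left(t^{2} + 3 \right)} + 22 \sqrt{3} \operatorname{atan}{\left(\frac{\sqrt{3} t}{3} \right)}\right)}{1197}.

The denominator factors as 3 \left(t - 4\right) \left(t + 2\right) \left(t^{2} + 3\right); partial fractions split f into directly integrable pieces: - \frac{4 \left(2 t - 11\right)}{399 \left(t^{2} + 3\right)} + \frac{2}{63 \left(t + 2\right)} - \frac{2}{171 \left(t - 4\right)}.
Check: d/dt[\frac{2 \left(- 7 \log{\left(t - 4 \right)} + 19 \log{\left(t + 2 \right)} - 6 \log{\left(t^{2} + 3 \right)} + 22 \sqrt{3} \operatorname{atan}{\left(\frac{\sqrt{3} t}{3} \right)}\right)}{1197}] = - \frac{4}{3 t^{4} - 6 t^{3} - 15 t^{2} - 18 t - 72}, which equals f(t).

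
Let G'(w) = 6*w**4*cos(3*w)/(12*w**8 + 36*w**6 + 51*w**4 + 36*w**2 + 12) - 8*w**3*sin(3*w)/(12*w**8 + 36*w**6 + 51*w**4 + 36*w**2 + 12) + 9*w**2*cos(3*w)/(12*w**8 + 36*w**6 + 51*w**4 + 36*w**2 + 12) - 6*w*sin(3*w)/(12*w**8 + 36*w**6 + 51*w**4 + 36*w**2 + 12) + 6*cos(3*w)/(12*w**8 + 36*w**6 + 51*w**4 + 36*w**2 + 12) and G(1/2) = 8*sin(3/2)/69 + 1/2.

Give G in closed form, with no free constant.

G(w) = (6*w**4 + 9*w**2 + 2*sin(3*w) + 6)/(6*(2*w**4 + 3*w**2 + 2))

Recognize the product-rule pattern: G'(w) = u'v + uv' with u = 1/(6*(w**4 + 3*w**2/2 + 1)), v = sin(3*w), so integration by parts undoes it.
A general antiderivative is sin(3*w)/(6*(w**4 + 3*w**2/2 + 1)) + C.
The condition gives C = 8*sin(3/2)/69 + 1/2 - (8*sin(3/2)/69) = 1/2.
So G(w) = (6*w**4 + 9*w**2 + 2*sin(3*w) + 6)/(6*(2*w**4 + 3*w**2 + 2)).
Check: d/dw[(6*w**4 + 9*w**2 + 2*sin(3*w) + 6)/(6*(2*w**4 + 3*w**2 + 2))] = (6*w**4*cos(3*w) - 8*w**3*sin(3*w) + 9*w**2*cos(3*w) - 6*w*sin(3*w) + 6*cos(3*w))/(12*w**8 + 36*w**6 + 51*w**4 + 36*w**2 + 12), which equals G'(w).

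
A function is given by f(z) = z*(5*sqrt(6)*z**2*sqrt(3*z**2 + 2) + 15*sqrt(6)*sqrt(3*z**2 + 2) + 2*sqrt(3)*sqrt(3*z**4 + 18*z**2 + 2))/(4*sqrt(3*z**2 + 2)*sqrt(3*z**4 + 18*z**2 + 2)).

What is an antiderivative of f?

Any candidate F(z) must reproduce f(z) exactly when differentiated.
Check: d/dz[sqrt(z**2 + 2/3)/2 + 5*sqrt(z**4/2 + 3*z**2 + 1/3)/4] = (5*sqrt(6)*z**3*sqrt(3*z**2 + 2) + 15*sqrt(6)*z*sqrt(3*z**2 + 2) + 2*sqrt(3)*z*sqrt(3*z**4 + 18*z**2 + 2))/(4*sqrt(3*z**2 + 2)*sqrt(3*z**4 + 18*z**2 + 2)), which equals f(z).

An antiderivative is F(z) = sqrt(z**2 + 2/3)/2 + 5*sqrt(z**4/2 + 3*z**2 + 1/3)/4.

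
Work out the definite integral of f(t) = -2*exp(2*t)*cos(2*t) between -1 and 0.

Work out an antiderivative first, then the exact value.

A first test for any F(t): its t-derivative must equal f(t) identically.
F(t) = -exp(2*t)*sin(2*t)/2 - exp(2*t)*cos(2*t)/2 is an antiderivative of f.
Check: d/dt[-exp(2*t)*sin(2*t)/2 - exp(2*t)*cos(2*t)/2] = -2*exp(2*t)*cos(2*t) = f(t).
F(0) = -1/2; F(-1) = -exp(-2)*cos(2)/2 + exp(-2)*sin(2)/2.
Integral = F(0) - F(-1) = -1/2 - exp(-2)*sin(2)/2 + exp(-2)*cos(2)/2.

Antiderivative: F(t) = -exp(2*t)*sin(2*t)/2 - exp(2*t)*cos(2*t)/2; value = -1/2 - exp(-2)*sin(2)/2 + exp(-2)*cos(2)/2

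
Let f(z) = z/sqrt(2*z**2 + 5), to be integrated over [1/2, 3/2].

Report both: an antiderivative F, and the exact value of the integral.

Antiderivative: F(z) = sqrt(2*z**2 + 5)/2; value = -sqrt(22)/4 + sqrt(38)/4

The substitution u = 2*z**2 + 5 works: f is exactly (dF/du)*(du/dz) for that inner function.
F(z) = sqrt(2*z**2 + 5)/2 is an antiderivative of f.
Check: d/dz[sqrt(2*z**2 + 5)/2] = z/sqrt(2*z**2 + 5) = f(z).
F(3/2) = sqrt(38)/4; F(1/2) = sqrt(22)/4.
Integral = F(3/2) - F(1/2) = -sqrt(22)/4 + sqrt(38)/4.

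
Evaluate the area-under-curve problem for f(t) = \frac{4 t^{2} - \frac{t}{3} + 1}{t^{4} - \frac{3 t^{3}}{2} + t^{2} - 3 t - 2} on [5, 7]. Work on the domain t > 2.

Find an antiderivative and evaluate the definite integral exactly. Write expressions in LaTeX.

Antiderivative: F(t) = \frac{49 \log{\left(t - 2 \right)}}{45} - \frac{52 \log{\left(t + \frac{1}{2} \right)}}{135} - \frac{19 \log{\left(t^{2} + 2 \right)}}{54} + \frac{22 \sqrt{2} \operatorname{atan}{\left(\frac{\sqrt{2} t}{2} \right)}}{27}; value = - \frac{22 \sqrt{2} \operatorname{atan}{\left(\frac{5 \sqrt{2}}{2} \right)}}{27} - \frac{19 \log{\left(51 \right)}}{54} - \frac{49 \log{\left(3 \right)}}{45} - \frac{52 \log{\left(\frac{15}{2} \right)}}{135} + \frac{52 \log{\left(\frac{11}{2} \right)}}{135} + \frac{19 \log{\left(27 \right)}}{54} + \frac{22 \sqrt{2} \operatorname{atan}{\left(\frac{7 \sqrt{2}}{2} \right)}}{27} + \frac{49 \log{\left(5 \right)}}{45}

The denominator factors as 3 \left(t - 2\right) \left(2 t + 1\right) \left(t^{2} + 2\right); partial fractions split f into directly integrable pieces: - \frac{19 t - 44}{27 \left(t^{2} + 2\right)} - \frac{104}{135 \left(2 t + 1\right)} + \frac{49}{45 \left(t - 2\right)}.
F(t) = \frac{49 \log{\left(t - 2 \right)}}{45} - \frac{52 \log{\left(t + \frac{1}{2} \right)}}{135} - \frac{19 \log{\left(t^{2} + 2 \right)}}{54} + \frac{22 \sqrt{2} \operatorname{atan}{\left(\frac{\sqrt{2} t}{2} \right)}}{27} is an antiderivative of f.
Check: d/dt[\frac{49 \log{\left(t - 2 \right)}}{45} - \frac{52 \log{\left(t + \frac{1}{2} \right)}}{135} - \frac{19 \log{\left(t^{2} + 2 \right)}}{54} + \frac{22 \sqrt{2} \operatorname{atan}{\left(\frac{\sqrt{2} t}{2} \right)}}{27}] = \frac{24 t^{2} - 2 t + 6}{6 t^{4} - 9 t^{3} + 6 t^{2} - 18 t - 12}, which equals f(t).
F(7) = - \frac{19 \log{\left(51 \right)}}{54} - \frac{52 \log{\left(\frac{15}{2} \right)}}{135} + \frac{22 \sqrt{2} \operatorname{atan}{\left(\frac{7 \sqrt{2}}{2} \right)}}{27} + \frac{49 \log{\left(5 \right)}}{45}; F(5) = - \frac{19 \log{\left(27 \right)}}{54} - \frac{52 \log{\left(\frac{11}{2} \right)}}{135} + \frac{49 \log{\left(3 \right)}}{45} + \frac{22 \sqrt{2} \operatorname{atan}{\left(\frac{5 \sqrt{2}}{2} \right)}}{27}.
Integral = F(7) - F(5) = - \frac{22 \sqrt{2} \operatorname{atan}{\left(\frac{5 \sqrt{2}}{2} \right)}}{27} - \frac{19 \log{\left(51 \right)}}{54} - \frac{49 \log{\left(3 \right)}}{45} - \frac{52 \log{\left(\frac{15}{2} \right)}}{135} + \frac{52 \log{\left(\frac{11}{2} \right)}}{135} + \frac{19 \log{\left(27 \right)}}{54} + \frac{22 \sqrt{2} \operatorname{atan}{\left(\frac{7 \sqrt{2}}{2} \right)}}{27} + \frac{49 \log{\left(5 \right)}}{45}.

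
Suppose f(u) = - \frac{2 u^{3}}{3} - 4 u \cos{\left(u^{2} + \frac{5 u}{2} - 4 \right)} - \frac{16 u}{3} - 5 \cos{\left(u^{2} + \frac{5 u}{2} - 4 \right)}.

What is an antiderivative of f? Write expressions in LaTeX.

The integrand splits into summands that can be handled one at a time.
Check: d/du[- \frac{2 \left(- \frac{u^{2}}{2} - 4\right)^{2}}{3} - 2 \sin{\left(u^{2} + \frac{5 u}{2} - 4 \right)}] = - \frac{2 u^{3}}{3} - 4 u \cos{\left(u^{2} + \frac{5 u}{2} - 4 \right)} - \frac{16 u}{3} - 5 \cos{\left(u^{2} + \frac{5 u}{2} - 4 \right)} = f(u).

An antiderivative is F(u) = - \frac{2 \left(- \frac{u^{2}}{2} - 4\right)^{2}}{3} - 2 \sin{\left(u^{2} + \frac{5 u}{2} - 4 \right)}.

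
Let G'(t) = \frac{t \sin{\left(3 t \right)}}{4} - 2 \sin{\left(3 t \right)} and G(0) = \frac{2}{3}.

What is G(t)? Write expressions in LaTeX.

The integrand splits into summands that can be handled one at a time.
A general antiderivative is - \frac{t \cos{\left(3 t \right)}}{12} + \frac{\sin{\left(3 t \right)}}{36} + \frac{2 \cos{\left(3 t \right)}}{3} + C.
The condition gives C = \frac{2}{3} - (\frac{2}{3}) = 0.
So G(t) = - \frac{t \cos{\left(3 t \right)}}{12} + \frac{\sin{\left(3 t \right)}}{36} + \frac{2 \cos{\left(3 t \right)}}{3}.
Check: d/dt[- \frac{t \cos{\left(3 t \right)}}{12} + \frac{\sin{\left(3 t \right)}}{36} + \frac{2 \cos{\left(3 t \right)}}{3}] = \frac{t \sin{\left(3 t \right)}}{4} - 2 \sin{\left(3 t \right)} = G'(t).

G(t) = - \frac{t \cos{\left(3 t \right)}}{12} + \frac{\sin{\left(3 t \right)}}{36} + \frac{2 \cos{\left(3 t \right)}}{3}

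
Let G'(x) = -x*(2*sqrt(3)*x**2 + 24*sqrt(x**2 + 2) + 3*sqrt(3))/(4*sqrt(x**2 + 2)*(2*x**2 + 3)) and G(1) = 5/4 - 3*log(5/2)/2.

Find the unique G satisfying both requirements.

The proposed G(x) is checked by its d/dx: the result must match the given G'(x).
A general antiderivative is -sqrt(3*x**2 + 6)/4 - 3*log(x**2 + 3/2)/2 + C.
The condition gives C = 5/4 - 3*log(5/2)/2 - (-3*log(5/2)/2 - 3/4) = 2.
So G(x) = -sqrt(3*x**2 + 6)/4 - 3*log(x**2 + 3/2)/2 + 2.
Check: d/dx[-sqrt(3*x**2 + 6)/4 - 3*log(x**2 + 3/2)/2 + 2] = (-2*sqrt(3)*x**3 - 24*x*sqrt(x**2 + 2) - 3*sqrt(3)*x)/(8*x**2*sqrt(x**2 + 2) + 12*sqrt(x**2 + 2)), which equals G'(x).

G(x) = -sqrt(3*x**2 + 6)/4 - 3*log(x**2 + 3/2)/2 + 2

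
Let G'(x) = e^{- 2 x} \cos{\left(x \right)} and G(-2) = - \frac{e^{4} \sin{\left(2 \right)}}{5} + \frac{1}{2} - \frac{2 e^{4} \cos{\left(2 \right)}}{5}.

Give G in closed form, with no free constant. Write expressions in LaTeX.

G(x) = \frac{\left(5 e^{2 x} + 2 \sin{\left(x \right)} - 4 \cos{\left(x \right)}\right) e^{- 2 x}}{10}

Whatever form G(x) takes, its d/dx must return the stated G'(x).
A general antiderivative is \frac{e^{- 2 x} \sin{\left(x \right)}}{5} - \frac{2 e^{- 2 x} \cos{\left(x \right)}}{5} + C.
The condition gives C = - \frac{e^{4} \sin{\left(2 \right)}}{5} + \frac{1}{2} - \frac{2 e^{4} \cos{\left(2 \right)}}{5} - (- \frac{e^{4} \sin{\left(2 \right)}}{5} - \frac{2 e^{4} \cos{\left(2 \right)}}{5}) = \frac{1}{2}.
So G(x) = \frac{\left(5 e^{2 x} + 2 \sin{\left(x \right)} - 4 \cos{\left(x \right)}\right) e^{- 2 x}}{10}.
Check: d/dx[\frac{\left(5 e^{2 x} + 2 \sin{\left(x \right)} - 4 \cos{\left(x \right)}\right) e^{- 2 x}}{10}] = e^{- 2 x} \cos{\left(x \right)} = G'(x).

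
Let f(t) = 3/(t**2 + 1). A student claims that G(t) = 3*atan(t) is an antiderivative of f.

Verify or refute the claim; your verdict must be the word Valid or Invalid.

Valid - differentiating G returns exactly f.

d/dt[G] = 3/(t**2 + 1)
This equals f(t) exactly, so the claim holds.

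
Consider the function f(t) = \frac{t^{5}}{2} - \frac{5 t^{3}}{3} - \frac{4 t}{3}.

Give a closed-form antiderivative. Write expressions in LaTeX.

An antiderivative is F(t) = \frac{t^{2} \left(t^{4} - 5 t^{2} - 8\right)}{12}.

The integrand splits into summands that can be handled one at a time.
Check: d/dt[\frac{t^{2} \left(t^{4} - 5 t^{2} - 8\right)}{12}] = \frac{t^{5}}{2} - \frac{5 t^{3}}{3} - \frac{4 t}{3} = f(t).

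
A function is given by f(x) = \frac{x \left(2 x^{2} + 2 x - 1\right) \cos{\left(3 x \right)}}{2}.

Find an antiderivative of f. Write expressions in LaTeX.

An antiderivative F(x) passes only if d/dx[F] lands on f(x) exactly.
Check: d/dx[\frac{x^{3} \sin{\left(3 x \right)}}{3} + \frac{x^{2} \sin{\left(3 x \right)}}{3} + \frac{x^{2} \cos{\left(3 x \right)}}{3} - \frac{7 x \sin{\left(3 x \right)}}{18} + \frac{2 x \cos{\left(3 x \right)}}{9} - \frac{2 \sin{\left(3 x \right)}}{27} - \frac{7 \cos{\left(3 x \right)}}{54}] = x^{3} \cos{\left(3 x \right)} + x^{2} \cos{\left(3 x \right)} - \frac{x \cos{\left(3 x \right)}}{2}, which equals f(x).

An antiderivative is F(x) = \frac{x^{3} \sin{\left(3 x \right)}}{3} + \frac{x^{2} \sin{\left(3 x \right)}}{3} + \frac{x^{2} \cos{\left(3 x \right)}}{3} - \frac{7 x \sin{\left(3 x \right)}}{18} + \frac{2 x \cos{\left(3 x \right)}}{9} - \frac{2 \sin{\left(3 x \right)}}{27} - \frac{7 \cos{\left(3 x \right)}}{54}.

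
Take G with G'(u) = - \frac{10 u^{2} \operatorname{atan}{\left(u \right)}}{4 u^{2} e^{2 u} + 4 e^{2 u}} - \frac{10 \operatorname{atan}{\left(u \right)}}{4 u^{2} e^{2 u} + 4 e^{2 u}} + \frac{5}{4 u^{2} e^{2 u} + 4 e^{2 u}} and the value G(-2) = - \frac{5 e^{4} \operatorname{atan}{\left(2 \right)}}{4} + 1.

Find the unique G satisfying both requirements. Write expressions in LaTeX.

Recognize the product-rule pattern: G'(u) = v'r + vr' with v = \frac{5 \operatorname{atan}{\left(u \right)}}{4}, r = e^{- 2 u}, so integration by parts undoes it.
A general antiderivative is \frac{5 e^{- 2 u} \operatorname{atan}{\left(u \right)}}{4} + C.
The condition gives C = - \frac{5 e^{4} \operatorname{atan}{\left(2 \right)}}{4} + 1 - (- \frac{5 e^{4} \operatorname{atan}{\left(2 \right)}}{4}) = 1.
So G(u) = \frac{\left(4 e^{2 u} + 5 \operatorname{atan}{\left(u \right)}\right) e^{- 2 u}}{4}.
Check: d/du[\frac{\left(4 e^{2 u} + 5 \operatorname{atan}{\left(u \right)}\right) e^{- 2 u}}{4}] = \frac{- 10 u^{2} \operatorname{atan}{\left(u \right)} - 10 \operatorname{atan}{\left(u \right)} + 5}{4 u^{2} e^{2 u} + 4 e^{2 u}}, which equals G'(u).

G(u) = \frac{\left(4 e^{2 u} + 5 \operatorname{atan}{\left(u \right)}\right) e^{- 2 u}}{4}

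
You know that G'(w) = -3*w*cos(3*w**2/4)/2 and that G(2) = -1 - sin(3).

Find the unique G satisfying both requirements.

G'(w) matches the chain-rule pattern g'(h)*h' with inner function h(w) = 3*w**2/4; substituting u = h(w) collapses the integral.
A general antiderivative is -sin(3*w**2/4) + C.
The condition gives C = -1 - sin(3) - (-sin(3)) = -1.
So G(w) = -sin(3*w**2/4) - 1.
Check: d/dw[-sin(3*w**2/4) - 1] = -3*w*cos(3*w**2/4)/2 = G'(w).

G(w) = -sin(3*w**2/4) - 1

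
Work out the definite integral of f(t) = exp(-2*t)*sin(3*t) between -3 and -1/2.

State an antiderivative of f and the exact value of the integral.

Antiderivative: F(t) = (-2*sin(3*t) - 3*cos(3*t))*exp(-2*t)/13; value = 3*exp(6)*cos(9)/13 - 2*exp(6)*sin(9)/13 - 3*exp(1)*cos(3/2)/13 + 2*exp(1)*sin(3/2)/13

Since d/dt undoes antidifferentiation here, F'(t) = f(t) is required of F(t).
F(t) = (-2*sin(3*t) - 3*cos(3*t))*exp(-2*t)/13 is an antiderivative of f.
Check: d/dt[(-2*sin(3*t) - 3*cos(3*t))*exp(-2*t)/13] = exp(-2*t)*sin(3*t) = f(t).
F(-1/2) = -3*exp(1)*cos(3/2)/13 + 2*exp(1)*sin(3/2)/13; F(-3) = 2*exp(6)*sin(9)/13 - 3*exp(6)*cos(9)/13.
Integral = F(-1/2) - F(-3) = 3*exp(6)*cos(9)/13 - 2*exp(6)*sin(9)/13 - 3*exp(1)*cos(3/2)/13 + 2*exp(1)*sin(3/2)/13.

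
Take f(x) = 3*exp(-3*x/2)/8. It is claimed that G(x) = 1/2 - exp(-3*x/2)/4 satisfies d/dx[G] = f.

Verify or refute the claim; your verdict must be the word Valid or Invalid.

d/dx[G] = 3*exp(-3*x/2)/8
This equals f(x) exactly, so the claim holds.

Valid: G'(x) = f(x).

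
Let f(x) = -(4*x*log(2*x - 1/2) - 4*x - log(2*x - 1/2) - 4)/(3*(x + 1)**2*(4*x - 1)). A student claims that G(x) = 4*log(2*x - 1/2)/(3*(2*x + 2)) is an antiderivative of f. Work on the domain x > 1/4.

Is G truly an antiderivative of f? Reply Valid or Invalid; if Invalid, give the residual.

Invalid: d/dx[G] - f = (-4*x*log(2*x - 1/2) + 4*x + log(2*x - 1/2) + 4)/(12*x**3 + 21*x**2 + 6*x - 3), which is not 0.

d/dx[G] = (-8*x*log(2*x - 1/2) + 8*x + 2*log(2*x - 1/2) + 8)/(12*x**3 + 21*x**2 + 6*x - 3)
d/dx[G] - f(x) = (-4*x*log(2*x - 1/2) + 4*x + log(2*x - 1/2) + 4)/(12*x**3 + 21*x**2 + 6*x - 3) != 0.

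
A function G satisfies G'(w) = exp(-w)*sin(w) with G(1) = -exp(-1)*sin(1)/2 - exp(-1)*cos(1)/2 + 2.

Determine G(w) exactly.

Differentiate the proposed G(w) back; it has to land on the given G'(w).
A general antiderivative is -exp(-w)*sin(w)/2 - exp(-w)*cos(w)/2 + C.
The condition gives C = -exp(-1)*sin(1)/2 - exp(-1)*cos(1)/2 + 2 - (-exp(-1)*sin(1)/2 - exp(-1)*cos(1)/2) = 2.
So G(w) = (4*exp(w) - sin(w) - cos(w))*exp(-w)/2.
Check: d/dw[(4*exp(w) - sin(w) - cos(w))*exp(-w)/2] = exp(-w)*sin(w) = G'(w).

G(w) = (4*exp(w) - sin(w) - cos(w))*exp(-w)/2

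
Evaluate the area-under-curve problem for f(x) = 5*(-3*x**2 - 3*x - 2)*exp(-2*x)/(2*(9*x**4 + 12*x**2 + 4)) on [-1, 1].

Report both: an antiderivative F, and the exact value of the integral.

Antiderivative: F(x) = 5/(12*x**2*exp(2*x) + 8*exp(2*x)); value = -exp(2)/4 + exp(-2)/4

Recognize the product-rule pattern: f = u'v + uv' with u = 5*exp(2*x)/2 + 5/(4*(3*x**2 + 2)), v = exp(-2*x), so integration by parts undoes it.
F(x) = 5/(12*x**2*exp(2*x) + 8*exp(2*x)) is an antiderivative of f.
Check: d/dx[5/(12*x**2*exp(2*x) + 8*exp(2*x))] = (-15*x**2 - 15*x - 10)/(18*x**4*exp(2*x) + 24*x**2*exp(2*x) + 8*exp(2*x)), which equals f(x).
F(1) = exp(-2)/4; F(-1) = exp(2)/4.
Integral = F(1) - F(-1) = -exp(2)/4 + exp(-2)/4.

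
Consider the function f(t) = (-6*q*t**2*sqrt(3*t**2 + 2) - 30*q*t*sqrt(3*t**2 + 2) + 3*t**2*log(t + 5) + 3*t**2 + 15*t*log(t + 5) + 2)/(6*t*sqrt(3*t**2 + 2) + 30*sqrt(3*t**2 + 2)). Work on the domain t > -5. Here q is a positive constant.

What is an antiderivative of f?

An antiderivative F(t) passes only if d/dt[F] lands on f(t) exactly.
Check: d/dt[-q*t**2/2 + sqrt(3*t**2 + 2)*log(t + 5)/6] = (-6*q*t**2*sqrt(3*t**2 + 2) - 30*q*t*sqrt(3*t**2 + 2) + 3*t**2*log(t + 5) + 3*t**2 + 15*t*log(t + 5) + 2)/(6*t*sqrt(3*t**2 + 2) + 30*sqrt(3*t**2 + 2)) = f(t).

An antiderivative is F(t) = -q*t**2/2 + sqrt(3*t**2 + 2)*log(t + 5)/6.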